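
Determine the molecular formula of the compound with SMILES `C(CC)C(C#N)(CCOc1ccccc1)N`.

Heavy atoms from the SMILES: 13 C, 2 N, 1 O.
Implicit hydrogens by atom environment:
  5 × C (aromatic): 1 H each → 5
  4 × C: 2 H each → 8
  2 × C: no H
  1 × C: 3 H
  1 × C (aromatic): no H
  1 × N: 2 H
  1 × N: no H
  1 × O: no H
  Total hydrogens = 18.
Molecular formula: C13H18N2O

C13H18N2O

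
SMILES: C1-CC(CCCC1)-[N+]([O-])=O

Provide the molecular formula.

Heavy atoms from the SMILES: 7 C, 1 N, 2 O.
Implicit hydrogens by atom environment:
  6 × C: 2 H each → 12
  1 × C: 1 H
  1 × N (charge +1): no H
  1 × O: no H
  1 × O (charge -1): no H
  Total hydrogens = 13.
Molecular formula: C7H13NO2

C7H13NO2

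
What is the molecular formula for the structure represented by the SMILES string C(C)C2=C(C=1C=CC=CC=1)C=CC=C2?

C14H14

Heavy atoms from the SMILES: 14 C.
Implicit hydrogens by atom environment:
  9 × C (aromatic): 1 H each → 9
  3 × C (aromatic): no H
  1 × C: 3 H
  1 × C: 2 H
  Total hydrogens = 14.
Molecular formula: C14H14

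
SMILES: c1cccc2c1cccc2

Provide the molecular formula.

C10H8

Heavy atoms from the SMILES: 10 C.
Implicit hydrogens by atom environment:
  8 × C (aromatic): 1 H each → 8
  2 × C (aromatic): no H
  Total hydrogens = 8.
Molecular formula: C10H8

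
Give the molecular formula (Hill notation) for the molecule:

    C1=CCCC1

C5H8

Heavy atoms from the SMILES: 5 C.
Implicit hydrogens by atom environment:
  3 × C: 2 H each → 6
  2 × C: 1 H each → 2
  Total hydrogens = 8.
Molecular formula: C5H8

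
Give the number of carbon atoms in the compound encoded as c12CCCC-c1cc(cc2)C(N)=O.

11

The symbol for carbon appears 11 times in the SMILES. Lowercase c denotes aromatic carbon and counts toward C.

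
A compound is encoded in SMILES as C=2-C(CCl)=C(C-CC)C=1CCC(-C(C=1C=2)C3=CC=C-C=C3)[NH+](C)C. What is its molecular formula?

C22H29ClN+

Heavy atoms from the SMILES: 22 C, 1 Cl, 1 N.
Implicit hydrogens by atom environment:
  7 × C (aromatic): 1 H each → 7
  5 × C: 2 H each → 10
  5 × C (aromatic): no H
  3 × C: 3 H each → 9
  2 × C: 1 H each → 2
  1 × Cl: no H
  1 × N (charge +1): 1 H
  Total hydrogens = 29.
Net charge +1.
Molecular formula: C22H29ClN+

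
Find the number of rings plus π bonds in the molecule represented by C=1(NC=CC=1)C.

Molecular formula from the SMILES: C5H7N.
DoU = (2C + 2 + N − H − X)/2 = (2·5 + 2 + 1 − 7 − 0)/2 = 6/2 = 3.
(Structurally: 1 ring(s) + 2 π bond(s) = 3.)

3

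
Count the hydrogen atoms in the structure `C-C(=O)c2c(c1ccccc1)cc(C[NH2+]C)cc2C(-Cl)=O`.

17

Hydrogens are implicit in SMILES; fill each atom to its normal valence:
  7 × C (aromatic): 1 H each → 7
  5 × C (aromatic): no H
  2 × C: 3 H each → 6
  2 × C: no H
  2 × O: no H
  1 × C: 2 H
  1 × Cl: no H
  1 × N (charge +1): 2 H
  Total hydrogens = 17.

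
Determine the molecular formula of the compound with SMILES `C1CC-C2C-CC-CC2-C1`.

C10H18

Heavy atoms from the SMILES: 10 C.
Implicit hydrogens by atom environment:
  8 × C: 2 H each → 16
  2 × C: 1 H each → 2
  Total hydrogens = 18.
Molecular formula: C10H18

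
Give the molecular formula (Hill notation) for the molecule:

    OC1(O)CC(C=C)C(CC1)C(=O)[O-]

C9H13O4-

Heavy atoms from the SMILES: 9 C, 4 O.
Implicit hydrogens by atom environment:
  4 × C: 2 H each → 8
  3 × C: 1 H each → 3
  2 × C: no H
  2 × O: 1 H each → 2
  1 × O: no H
  1 × O (charge -1): no H
  Total hydrogens = 13.
Net charge -1.
Molecular formula: C9H13O4-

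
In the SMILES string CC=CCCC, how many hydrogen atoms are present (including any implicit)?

Hydrogens are implicit in SMILES; fill each atom to its normal valence:
  2 × C: 3 H each → 6
  2 × C: 2 H each → 4
  2 × C: 1 H each → 2
  Total hydrogens = 12.

12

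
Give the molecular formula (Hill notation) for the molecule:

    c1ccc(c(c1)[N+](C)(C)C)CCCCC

C14H24N+

Heavy atoms from the SMILES: 14 C, 1 N.
Implicit hydrogens by atom environment:
  4 × C: 3 H each → 12
  4 × C: 2 H each → 8
  4 × C (aromatic): 1 H each → 4
  2 × C (aromatic): no H
  1 × N (charge +1): no H
  Total hydrogens = 24.
Net charge +1.
Molecular formula: C14H24N+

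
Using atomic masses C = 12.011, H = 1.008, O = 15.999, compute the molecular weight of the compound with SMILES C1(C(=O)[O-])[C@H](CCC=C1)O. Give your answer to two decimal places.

141.15

Molecular formula: C7H9O3-.
M = 7×12.011 + 9×1.008 + 3×15.999 = 141.15 g/mol.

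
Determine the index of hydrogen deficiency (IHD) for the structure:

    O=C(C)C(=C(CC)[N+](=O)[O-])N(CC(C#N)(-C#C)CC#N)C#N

Molecular formula from the SMILES: C14H13N5O3.
DoU = (2C + 2 + N − H − X)/2 = (2·14 + 2 + 5 − 13 − 0)/2 = 22/2 = 11.
(Structurally: 0 ring(s) + 11 π bond(s) = 11.)

11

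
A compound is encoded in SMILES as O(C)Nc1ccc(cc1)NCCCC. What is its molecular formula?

C11H18N2O

Heavy atoms from the SMILES: 11 C, 2 N, 1 O.
Implicit hydrogens by atom environment:
  4 × C (aromatic): 1 H each → 4
  3 × C: 2 H each → 6
  2 × C: 3 H each → 6
  2 × C (aromatic): no H
  2 × N: 1 H each → 2
  1 × O: no H
  Total hydrogens = 18.
Molecular formula: C11H18N2O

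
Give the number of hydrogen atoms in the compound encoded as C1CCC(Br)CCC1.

Hydrogens are implicit in SMILES; fill each atom to its normal valence:
  6 × C: 2 H each → 12
  1 × Br: no H
  1 × C: 1 H
  Total hydrogens = 13.

13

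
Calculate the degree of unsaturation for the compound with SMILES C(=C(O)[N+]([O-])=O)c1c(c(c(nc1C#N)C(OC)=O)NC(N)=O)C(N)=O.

Molecular formula from the SMILES: C12H10N6O7.
DoU = (2C + 2 + N − H − X)/2 = (2·12 + 2 + 6 − 10 − 0)/2 = 22/2 = 11.
(Structurally: 1 ring(s) + 10 π bond(s) = 11.)

11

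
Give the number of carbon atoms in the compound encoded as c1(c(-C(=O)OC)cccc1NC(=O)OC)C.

11

The symbol for carbon appears 11 times in the SMILES. Lowercase c denotes aromatic carbon and counts toward C.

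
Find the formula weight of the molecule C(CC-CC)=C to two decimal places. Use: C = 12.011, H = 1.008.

Molecular formula: C6H12.
M = 6×12.011 + 12×1.008 = 84.16 g/mol.

84.16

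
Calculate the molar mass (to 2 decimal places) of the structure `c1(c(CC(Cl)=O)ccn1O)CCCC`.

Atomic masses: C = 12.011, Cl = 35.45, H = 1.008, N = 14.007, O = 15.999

Molecular formula: C10H14ClNO2.
M = 10×12.011 + 1×35.45 + 14×1.008 + 1×14.007 + 2×15.999 = 215.68 g/mol.

215.68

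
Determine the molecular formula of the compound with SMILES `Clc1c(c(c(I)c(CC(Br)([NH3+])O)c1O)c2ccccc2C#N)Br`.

C15H11Br2ClIN2O2+

Heavy atoms from the SMILES: 2 Br, 15 C, 1 Cl, 1 I, 2 N, 2 O.
Implicit hydrogens by atom environment:
  8 × C (aromatic): no H
  4 × C (aromatic): 1 H each → 4
  2 × Br: no H
  2 × C: no H
  2 × O: 1 H each → 2
  1 × C: 2 H
  1 × Cl: no H
  1 × I: no H
  1 × N (charge +1): 3 H
  1 × N: no H
  Total hydrogens = 11.
Net charge +1.
Molecular formula: C15H11Br2ClIN2O2+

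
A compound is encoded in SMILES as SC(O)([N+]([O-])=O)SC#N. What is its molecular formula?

Heavy atoms from the SMILES: 2 C, 2 N, 3 O, 2 S.
Implicit hydrogens by atom environment:
  2 × C: no H
  1 × N: no H
  1 × N (charge +1): no H
  1 × O: 1 H
  1 × O: no H
  1 × O (charge -1): no H
  1 × S: 1 H
  1 × S: no H
  Total hydrogens = 2.
Molecular formula: C2H2N2O3S2

C2H2N2O3S2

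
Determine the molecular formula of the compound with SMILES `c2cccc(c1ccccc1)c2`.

C12H10

Heavy atoms from the SMILES: 12 C.
Implicit hydrogens by atom environment:
  10 × C (aromatic): 1 H each → 10
  2 × C (aromatic): no H
  Total hydrogens = 10.
Molecular formula: C12H10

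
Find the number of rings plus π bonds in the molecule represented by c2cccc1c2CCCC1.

5

Molecular formula from the SMILES: C10H12.
DoU = (2C + 2 + N − H − X)/2 = (2·10 + 2 + 0 − 12 − 0)/2 = 10/2 = 5.
(Structurally: 2 ring(s) + 3 π bond(s) = 5.)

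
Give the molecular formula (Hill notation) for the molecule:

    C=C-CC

Heavy atoms from the SMILES: 4 C.
Implicit hydrogens by atom environment:
  2 × C: 2 H each → 4
  1 × C: 3 H
  1 × C: 1 H
  Total hydrogens = 8.
Molecular formula: C4H8

C4H8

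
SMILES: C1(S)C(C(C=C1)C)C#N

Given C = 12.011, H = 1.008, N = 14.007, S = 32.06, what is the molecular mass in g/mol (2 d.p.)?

139.22

Molecular formula: C7H9NS.
M = 7×12.011 + 9×1.008 + 1×14.007 + 1×32.06 = 139.22 g/mol.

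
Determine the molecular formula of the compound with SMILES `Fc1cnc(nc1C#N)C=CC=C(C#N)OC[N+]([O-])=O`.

Heavy atoms from the SMILES: 11 C, 1 F, 5 N, 3 O.
Implicit hydrogens by atom environment:
  3 × C: 1 H each → 3
  3 × C (aromatic): no H
  3 × C: no H
  2 × N (aromatic): no H
  2 × N: no H
  2 × O: no H
  1 × C: 2 H
  1 × C (aromatic): 1 H
  1 × F: no H
  1 × N (charge +1): no H
  1 × O (charge -1): no H
  Total hydrogens = 6.
Molecular formula: C11H6FN5O3

C11H6FN5O3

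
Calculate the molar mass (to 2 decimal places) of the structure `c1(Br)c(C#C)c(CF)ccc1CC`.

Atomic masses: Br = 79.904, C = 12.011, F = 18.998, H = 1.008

Molecular formula: C11H10BrF.
M = 1×79.904 + 11×12.011 + 1×18.998 + 10×1.008 = 241.10 g/mol.

241.10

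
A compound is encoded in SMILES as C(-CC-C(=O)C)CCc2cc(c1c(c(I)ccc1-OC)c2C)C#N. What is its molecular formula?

C20H22INO2

Heavy atoms from the SMILES: 20 C, 1 I, 1 N, 2 O.
Implicit hydrogens by atom environment:
  7 × C (aromatic): no H
  5 × C: 2 H each → 10
  3 × C: 3 H each → 9
  3 × C (aromatic): 1 H each → 3
  2 × C: no H
  2 × O: no H
  1 × I: no H
  1 × N: no H
  Total hydrogens = 22.
Molecular formula: C20H22INO2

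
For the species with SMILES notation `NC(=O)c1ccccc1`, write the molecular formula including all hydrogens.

Heavy atoms from the SMILES: 7 C, 1 N, 1 O.
Implicit hydrogens by atom environment:
  5 × C (aromatic): 1 H each → 5
  1 × C (aromatic): no H
  1 × C: no H
  1 × N: 2 H
  1 × O: no H
  Total hydrogens = 7.
Molecular formula: C7H7NO

C7H7NO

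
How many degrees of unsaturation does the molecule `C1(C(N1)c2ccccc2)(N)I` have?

Molecular formula from the SMILES: C8H9IN2.
DoU = (2C + 2 + N − H − X)/2 = (2·8 + 2 + 2 − 9 − 1)/2 = 10/2 = 5.
(Structurally: 2 ring(s) + 3 π bond(s) = 5.)

5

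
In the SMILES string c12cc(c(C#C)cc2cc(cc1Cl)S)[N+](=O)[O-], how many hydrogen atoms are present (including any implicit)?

Hydrogens are implicit in SMILES; fill each atom to its normal valence:
  6 × C (aromatic): no H
  4 × C (aromatic): 1 H each → 4
  1 × C: 1 H
  1 × C: no H
  1 × Cl: no H
  1 × N (charge +1): no H
  1 × O: no H
  1 × O (charge -1): no H
  1 × S: 1 H
  Total hydrogens = 6.

6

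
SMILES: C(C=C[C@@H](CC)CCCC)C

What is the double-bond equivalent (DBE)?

1

Molecular formula from the SMILES: C11H22.
DoU = (2C + 2 + N − H − X)/2 = (2·11 + 2 + 0 − 22 − 0)/2 = 2/2 = 1.
(Structurally: 0 ring(s) + 1 π bond(s) = 1.)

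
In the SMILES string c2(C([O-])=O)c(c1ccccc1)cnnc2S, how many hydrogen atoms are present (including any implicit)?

Hydrogens are implicit in SMILES; fill each atom to its normal valence:
  6 × C (aromatic): 1 H each → 6
  4 × C (aromatic): no H
  2 × N (aromatic): no H
  1 × C: no H
  1 × O: no H
  1 × O (charge -1): no H
  1 × S: 1 H
  Total hydrogens = 7.

7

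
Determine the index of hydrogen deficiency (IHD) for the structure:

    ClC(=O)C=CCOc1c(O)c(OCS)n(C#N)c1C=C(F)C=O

Molecular formula from the SMILES: C13H10ClFN2O5S.
DoU = (2C + 2 + N − H − X)/2 = (2·13 + 2 + 2 − 10 − 2)/2 = 18/2 = 9.
(Structurally: 1 ring(s) + 8 π bond(s) = 9.)

9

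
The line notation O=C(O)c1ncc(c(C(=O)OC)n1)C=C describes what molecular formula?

C9H8N2O4

Heavy atoms from the SMILES: 9 C, 2 N, 4 O.
Implicit hydrogens by atom environment:
  3 × C (aromatic): no H
  3 × O: no H
  2 × C: no H
  2 × N (aromatic): no H
  1 × C: 3 H
  1 × C: 2 H
  1 × C (aromatic): 1 H
  1 × C: 1 H
  1 × O: 1 H
  Total hydrogens = 8.
Molecular formula: C9H8N2O4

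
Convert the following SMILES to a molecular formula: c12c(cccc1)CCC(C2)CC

C12H16

Heavy atoms from the SMILES: 12 C.
Implicit hydrogens by atom environment:
  4 × C: 2 H each → 8
  4 × C (aromatic): 1 H each → 4
  2 × C (aromatic): no H
  1 × C: 3 H
  1 × C: 1 H
  Total hydrogens = 16.
Molecular formula: C12H16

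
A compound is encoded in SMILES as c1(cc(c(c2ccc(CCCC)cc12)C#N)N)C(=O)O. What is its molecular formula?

Heavy atoms from the SMILES: 16 C, 2 N, 2 O.
Implicit hydrogens by atom environment:
  6 × C (aromatic): no H
  4 × C (aromatic): 1 H each → 4
  3 × C: 2 H each → 6
  2 × C: no H
  1 × C: 3 H
  1 × N: 2 H
  1 × N: no H
  1 × O: 1 H
  1 × O: no H
  Total hydrogens = 16.
Molecular formula: C16H16N2O2

C16H16N2O2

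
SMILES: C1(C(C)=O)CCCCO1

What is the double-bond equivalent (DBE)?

2

Molecular formula from the SMILES: C7H12O2.
DoU = (2C + 2 + N − H − X)/2 = (2·7 + 2 + 0 − 12 − 0)/2 = 4/2 = 2.
(Structurally: 1 ring(s) + 1 π bond(s) = 2.)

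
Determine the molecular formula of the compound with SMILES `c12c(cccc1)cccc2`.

C10H8

Heavy atoms from the SMILES: 10 C.
Implicit hydrogens by atom environment:
  8 × C (aromatic): 1 H each → 8
  2 × C (aromatic): no H
  Total hydrogens = 8.
Molecular formula: C10H8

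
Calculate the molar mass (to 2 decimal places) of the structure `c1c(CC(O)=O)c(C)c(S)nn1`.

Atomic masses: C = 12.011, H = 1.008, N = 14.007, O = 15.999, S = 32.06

Molecular formula: C7H8N2O2S.
M = 7×12.011 + 8×1.008 + 2×14.007 + 2×15.999 + 1×32.06 = 184.21 g/mol.

184.21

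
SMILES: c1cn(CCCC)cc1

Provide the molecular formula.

Heavy atoms from the SMILES: 8 C, 1 N.
Implicit hydrogens by atom environment:
  4 × C (aromatic): 1 H each → 4
  3 × C: 2 H each → 6
  1 × C: 3 H
  1 × N (aromatic): no H
  Total hydrogens = 13.
Molecular formula: C8H13N

C8H13N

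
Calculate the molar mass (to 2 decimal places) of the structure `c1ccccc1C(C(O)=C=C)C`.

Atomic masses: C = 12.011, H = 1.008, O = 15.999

Molecular formula: C11H12O.
M = 11×12.011 + 12×1.008 + 1×15.999 = 160.22 g/mol.

160.22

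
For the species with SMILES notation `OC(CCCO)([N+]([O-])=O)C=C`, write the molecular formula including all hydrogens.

Heavy atoms from the SMILES: 6 C, 1 N, 4 O.
Implicit hydrogens by atom environment:
  4 × C: 2 H each → 8
  2 × O: 1 H each → 2
  1 × C: 1 H
  1 × C: no H
  1 × N (charge +1): no H
  1 × O: no H
  1 × O (charge -1): no H
  Total hydrogens = 11.
Molecular formula: C6H11NO4

C6H11NO4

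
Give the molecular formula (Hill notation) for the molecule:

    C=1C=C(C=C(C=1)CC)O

C8H10O

Heavy atoms from the SMILES: 8 C, 1 O.
Implicit hydrogens by atom environment:
  4 × C (aromatic): 1 H each → 4
  2 × C (aromatic): no H
  1 × C: 3 H
  1 × C: 2 H
  1 × O: 1 H
  Total hydrogens = 10.
Molecular formula: C8H10O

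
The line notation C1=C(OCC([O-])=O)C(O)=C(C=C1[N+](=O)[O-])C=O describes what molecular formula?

Heavy atoms from the SMILES: 9 C, 1 N, 7 O.
Implicit hydrogens by atom environment:
  4 × C (aromatic): no H
  4 × O: no H
  2 × C (aromatic): 1 H each → 2
  2 × O (charge -1): no H
  1 × C: 2 H
  1 × C: 1 H
  1 × C: no H
  1 × N (charge +1): no H
  1 × O: 1 H
  Total hydrogens = 6.
Net charge -1.
Molecular formula: C9H6NO7-

C9H6NO7-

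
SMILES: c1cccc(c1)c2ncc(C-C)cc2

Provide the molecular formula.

Heavy atoms from the SMILES: 13 C, 1 N.
Implicit hydrogens by atom environment:
  8 × C (aromatic): 1 H each → 8
  3 × C (aromatic): no H
  1 × C: 3 H
  1 × C: 2 H
  1 × N (aromatic): no H
  Total hydrogens = 13.
Molecular formula: C13H13N

C13H13N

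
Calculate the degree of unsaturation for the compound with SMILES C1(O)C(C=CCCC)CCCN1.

Molecular formula from the SMILES: C10H19NO.
DoU = (2C + 2 + N − H − X)/2 = (2·10 + 2 + 1 − 19 − 0)/2 = 4/2 = 2.
(Structurally: 1 ring(s) + 1 π bond(s) = 2.)

2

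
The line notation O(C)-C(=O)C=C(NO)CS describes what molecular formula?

C5H9NO3S

Heavy atoms from the SMILES: 5 C, 1 N, 3 O, 1 S.
Implicit hydrogens by atom environment:
  2 × C: no H
  2 × O: no H
  1 × C: 3 H
  1 × C: 2 H
  1 × C: 1 H
  1 × N: 1 H
  1 × O: 1 H
  1 × S: 1 H
  Total hydrogens = 9.
Molecular formula: C5H9NO3S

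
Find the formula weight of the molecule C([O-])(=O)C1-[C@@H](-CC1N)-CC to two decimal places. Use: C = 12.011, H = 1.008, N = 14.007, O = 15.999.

142.18

Molecular formula: C7H12NO2-.
M = 7×12.011 + 12×1.008 + 1×14.007 + 2×15.999 = 142.18 g/mol.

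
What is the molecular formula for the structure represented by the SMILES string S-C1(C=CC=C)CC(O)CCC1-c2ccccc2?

C16H20OS

Heavy atoms from the SMILES: 16 C, 1 O, 1 S.
Implicit hydrogens by atom environment:
  5 × C: 1 H each → 5
  5 × C (aromatic): 1 H each → 5
  4 × C: 2 H each → 8
  1 × C: no H
  1 × C (aromatic): no H
  1 × O: 1 H
  1 × S: 1 H
  Total hydrogens = 20.
Molecular formula: C16H20OS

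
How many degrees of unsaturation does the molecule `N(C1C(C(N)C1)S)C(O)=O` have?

2

Molecular formula from the SMILES: C5H10N2O2S.
DoU = (2C + 2 + N − H − X)/2 = (2·5 + 2 + 2 − 10 − 0)/2 = 4/2 = 2.
(Structurally: 1 ring(s) + 1 π bond(s) = 2.)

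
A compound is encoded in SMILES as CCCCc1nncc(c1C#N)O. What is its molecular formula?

Heavy atoms from the SMILES: 9 C, 3 N, 1 O.
Implicit hydrogens by atom environment:
  3 × C: 2 H each → 6
  3 × C (aromatic): no H
  2 × N (aromatic): no H
  1 × C: 3 H
  1 × C (aromatic): 1 H
  1 × C: no H
  1 × N: no H
  1 × O: 1 H
  Total hydrogens = 11.
Molecular formula: C9H11N3O

C9H11N3O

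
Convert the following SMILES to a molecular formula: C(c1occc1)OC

C6H8O2

Heavy atoms from the SMILES: 6 C, 2 O.
Implicit hydrogens by atom environment:
  3 × C (aromatic): 1 H each → 3
  1 × C: 3 H
  1 × C: 2 H
  1 × C (aromatic): no H
  1 × O (aromatic): no H
  1 × O: no H
  Total hydrogens = 8.
Molecular formula: C6H8O2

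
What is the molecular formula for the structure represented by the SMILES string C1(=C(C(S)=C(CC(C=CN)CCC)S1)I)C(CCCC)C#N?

Heavy atoms from the SMILES: 17 C, 1 I, 2 N, 2 S.
Implicit hydrogens by atom environment:
  6 × C: 2 H each → 12
  4 × C: 1 H each → 4
  4 × C (aromatic): no H
  2 × C: 3 H each → 6
  1 × C: no H
  1 × I: no H
  1 × N: 2 H
  1 × N: no H
  1 × S: 1 H
  1 × S (aromatic): no H
  Total hydrogens = 25.
Molecular formula: C17H25IN2S2

C17H25IN2S2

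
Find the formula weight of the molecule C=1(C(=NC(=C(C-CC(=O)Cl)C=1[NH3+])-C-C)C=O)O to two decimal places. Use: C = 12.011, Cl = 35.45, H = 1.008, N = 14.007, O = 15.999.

Molecular formula: C11H14ClN2O3+.
M = 11×12.011 + 1×35.45 + 14×1.008 + 2×14.007 + 3×15.999 = 257.69 g/mol.

257.69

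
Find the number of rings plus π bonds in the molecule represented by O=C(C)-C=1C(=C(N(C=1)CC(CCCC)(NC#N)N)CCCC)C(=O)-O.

7

Molecular formula from the SMILES: C18H28N4O3.
DoU = (2C + 2 + N − H − X)/2 = (2·18 + 2 + 4 − 28 − 0)/2 = 14/2 = 7.
(Structurally: 1 ring(s) + 6 π bond(s) = 7.)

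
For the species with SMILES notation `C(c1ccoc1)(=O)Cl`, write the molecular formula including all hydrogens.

C5H3ClO2

Heavy atoms from the SMILES: 5 C, 1 Cl, 2 O.
Implicit hydrogens by atom environment:
  3 × C (aromatic): 1 H each → 3
  1 × C (aromatic): no H
  1 × C: no H
  1 × Cl: no H
  1 × O (aromatic): no H
  1 × O: no H
  Total hydrogens = 3.
Molecular formula: C5H3ClO2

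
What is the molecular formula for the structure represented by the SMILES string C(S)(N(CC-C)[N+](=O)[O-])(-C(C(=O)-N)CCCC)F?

C10H20FN3O3S

Heavy atoms from the SMILES: 10 C, 1 F, 3 N, 3 O, 1 S.
Implicit hydrogens by atom environment:
  5 × C: 2 H each → 10
  2 × C: 3 H each → 6
  2 × C: no H
  2 × O: no H
  1 × C: 1 H
  1 × F: no H
  1 × N: 2 H
  1 × N: no H
  1 × N (charge +1): no H
  1 × O (charge -1): no H
  1 × S: 1 H
  Total hydrogens = 20.
Molecular formula: C10H20FN3O3S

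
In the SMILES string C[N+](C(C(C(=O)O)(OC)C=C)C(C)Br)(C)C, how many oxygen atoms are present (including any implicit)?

3

The symbol for oxygen appears 3 times in the SMILES.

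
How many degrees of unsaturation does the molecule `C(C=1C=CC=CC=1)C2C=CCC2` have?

Molecular formula from the SMILES: C12H14.
DoU = (2C + 2 + N − H − X)/2 = (2·12 + 2 + 0 − 14 − 0)/2 = 12/2 = 6.
(Structurally: 2 ring(s) + 4 π bond(s) = 6.)

6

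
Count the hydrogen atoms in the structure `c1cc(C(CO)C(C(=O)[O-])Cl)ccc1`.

10

Hydrogens are implicit in SMILES; fill each atom to its normal valence:
  5 × C (aromatic): 1 H each → 5
  2 × C: 1 H each → 2
  1 × C: 2 H
  1 × C: no H
  1 × C (aromatic): no H
  1 × Cl: no H
  1 × O: 1 H
  1 × O: no H
  1 × O (charge -1): no H
  Total hydrogens = 10.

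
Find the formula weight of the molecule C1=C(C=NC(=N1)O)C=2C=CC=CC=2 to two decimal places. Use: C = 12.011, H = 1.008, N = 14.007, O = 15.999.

172.19

Molecular formula: C10H8N2O.
M = 10×12.011 + 8×1.008 + 2×14.007 + 1×15.999 = 172.19 g/mol.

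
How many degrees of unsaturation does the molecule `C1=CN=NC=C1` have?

4

Molecular formula from the SMILES: C4H4N2.
DoU = (2C + 2 + N − H − X)/2 = (2·4 + 2 + 2 − 4 − 0)/2 = 8/2 = 4.
(Structurally: 1 ring(s) + 3 π bond(s) = 4.)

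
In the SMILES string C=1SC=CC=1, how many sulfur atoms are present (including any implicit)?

1

The symbol for sulfur appears 1 time in the SMILES.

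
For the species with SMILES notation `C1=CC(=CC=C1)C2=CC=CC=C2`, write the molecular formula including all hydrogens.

C12H10

Heavy atoms from the SMILES: 12 C.
Implicit hydrogens by atom environment:
  10 × C (aromatic): 1 H each → 10
  2 × C (aromatic): no H
  Total hydrogens = 10.
Molecular formula: C12H10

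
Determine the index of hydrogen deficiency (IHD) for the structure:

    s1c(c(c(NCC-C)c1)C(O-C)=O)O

Molecular formula from the SMILES: C9H13NO3S.
DoU = (2C + 2 + N − H − X)/2 = (2·9 + 2 + 1 − 13 − 0)/2 = 8/2 = 4.
(Structurally: 1 ring(s) + 3 π bond(s) = 4.)

4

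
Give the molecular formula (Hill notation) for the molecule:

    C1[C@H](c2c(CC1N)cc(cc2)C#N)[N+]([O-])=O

Heavy atoms from the SMILES: 11 C, 3 N, 2 O.
Implicit hydrogens by atom environment:
  3 × C (aromatic): 1 H each → 3
  3 × C (aromatic): no H
  2 × C: 2 H each → 4
  2 × C: 1 H each → 2
  1 × C: no H
  1 × N: 2 H
  1 × N (charge +1): no H
  1 × N: no H
  1 × O: no H
  1 × O (charge -1): no H
  Total hydrogens = 11.
Molecular formula: C11H11N3O2

C11H11N3O2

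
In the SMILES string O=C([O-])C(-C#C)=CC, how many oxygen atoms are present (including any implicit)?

The symbol for oxygen appears 2 times in the SMILES.

2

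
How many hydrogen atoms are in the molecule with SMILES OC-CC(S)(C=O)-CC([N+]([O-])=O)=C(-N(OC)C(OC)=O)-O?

Hydrogens are implicit in SMILES; fill each atom to its normal valence:
  5 × O: no H
  4 × C: no H
  3 × C: 2 H each → 6
  2 × C: 3 H each → 6
  2 × O: 1 H each → 2
  1 × C: 1 H
  1 × N (charge +1): no H
  1 × N: no H
  1 × O (charge -1): no H
  1 × S: 1 H
  Total hydrogens = 16.

16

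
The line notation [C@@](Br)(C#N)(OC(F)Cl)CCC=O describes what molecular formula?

C6H6BrClFNO2

Heavy atoms from the SMILES: 1 Br, 6 C, 1 Cl, 1 F, 1 N, 2 O.
Implicit hydrogens by atom environment:
  2 × C: 2 H each → 4
  2 × C: 1 H each → 2
  2 × C: no H
  2 × O: no H
  1 × Br: no H
  1 × Cl: no H
  1 × F: no H
  1 × N: no H
  Total hydrogens = 6.
Molecular formula: C6H6BrClFNO2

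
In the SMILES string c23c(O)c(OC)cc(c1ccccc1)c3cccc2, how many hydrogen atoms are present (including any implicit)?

14

Hydrogens are implicit in SMILES; fill each atom to its normal valence:
  10 × C (aromatic): 1 H each → 10
  6 × C (aromatic): no H
  1 × C: 3 H
  1 × O: 1 H
  1 × O: no H
  Total hydrogens = 14.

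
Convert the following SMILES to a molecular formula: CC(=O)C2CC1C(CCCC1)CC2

Heavy atoms from the SMILES: 12 C, 1 O.
Implicit hydrogens by atom environment:
  7 × C: 2 H each → 14
  3 × C: 1 H each → 3
  1 × C: 3 H
  1 × C: no H
  1 × O: no H
  Total hydrogens = 20.
Molecular formula: C12H20O

C12H20O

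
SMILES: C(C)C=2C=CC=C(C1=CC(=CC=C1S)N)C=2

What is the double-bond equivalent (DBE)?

8

Molecular formula from the SMILES: C14H15NS.
DoU = (2C + 2 + N − H − X)/2 = (2·14 + 2 + 1 − 15 − 0)/2 = 16/2 = 8.
(Structurally: 2 ring(s) + 6 π bond(s) = 8.)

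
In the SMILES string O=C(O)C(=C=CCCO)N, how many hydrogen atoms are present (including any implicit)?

9

Hydrogens are implicit in SMILES; fill each atom to its normal valence:
  3 × C: no H
  2 × C: 2 H each → 4
  2 × O: 1 H each → 2
  1 × C: 1 H
  1 × N: 2 H
  1 × O: no H
  Total hydrogens = 9.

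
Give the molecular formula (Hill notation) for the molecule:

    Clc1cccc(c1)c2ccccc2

Heavy atoms from the SMILES: 12 C, 1 Cl.
Implicit hydrogens by atom environment:
  9 × C (aromatic): 1 H each → 9
  3 × C (aromatic): no H
  1 × Cl: no H
  Total hydrogens = 9.
Molecular formula: C12H9Cl

C12H9Cl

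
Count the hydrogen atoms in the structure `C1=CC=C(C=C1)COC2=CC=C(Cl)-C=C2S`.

11

Hydrogens are implicit in SMILES; fill each atom to its normal valence:
  8 × C (aromatic): 1 H each → 8
  4 × C (aromatic): no H
  1 × C: 2 H
  1 × Cl: no H
  1 × O: no H
  1 × S: 1 H
  Total hydrogens = 11.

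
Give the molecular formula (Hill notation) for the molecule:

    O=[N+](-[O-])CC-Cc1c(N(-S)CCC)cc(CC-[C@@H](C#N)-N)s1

Heavy atoms from the SMILES: 14 C, 4 N, 2 O, 2 S.
Implicit hydrogens by atom environment:
  7 × C: 2 H each → 14
  3 × C (aromatic): no H
  2 × N: no H
  1 × C: 3 H
  1 × C (aromatic): 1 H
  1 × C: 1 H
  1 × C: no H
  1 × N: 2 H
  1 × N (charge +1): no H
  1 × O: no H
  1 × O (charge -1): no H
  1 × S: 1 H
  1 × S (aromatic): no H
  Total hydrogens = 22.
Molecular formula: C14H22N4O2S2

C14H22N4O2S2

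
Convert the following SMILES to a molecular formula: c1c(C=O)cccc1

C7H6O

Heavy atoms from the SMILES: 7 C, 1 O.
Implicit hydrogens by atom environment:
  5 × C (aromatic): 1 H each → 5
  1 × C: 1 H
  1 × C (aromatic): no H
  1 × O: no H
  Total hydrogens = 6.
Molecular formula: C7H6O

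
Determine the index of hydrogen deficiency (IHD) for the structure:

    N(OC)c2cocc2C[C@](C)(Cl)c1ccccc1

Molecular formula from the SMILES: C14H16ClNO2.
DoU = (2C + 2 + N − H − X)/2 = (2·14 + 2 + 1 − 16 − 1)/2 = 14/2 = 7.
(Structurally: 2 ring(s) + 5 π bond(s) = 7.)

7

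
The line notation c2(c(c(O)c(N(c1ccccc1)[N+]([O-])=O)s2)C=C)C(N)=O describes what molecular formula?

C13H11N3O4S

Heavy atoms from the SMILES: 13 C, 3 N, 4 O, 1 S.
Implicit hydrogens by atom environment:
  5 × C (aromatic): 1 H each → 5
  5 × C (aromatic): no H
  2 × O: no H
  1 × C: 2 H
  1 × C: 1 H
  1 × C: no H
  1 × N: 2 H
  1 × N: no H
  1 × N (charge +1): no H
  1 × O: 1 H
  1 × O (charge -1): no H
  1 × S (aromatic): no H
  Total hydrogens = 11.
Molecular formula: C13H11N3O4S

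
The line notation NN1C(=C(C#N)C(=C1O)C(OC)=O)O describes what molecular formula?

Heavy atoms from the SMILES: 7 C, 3 N, 4 O.
Implicit hydrogens by atom environment:
  4 × C (aromatic): no H
  2 × C: no H
  2 × O: 1 H each → 2
  2 × O: no H
  1 × C: 3 H
  1 × N: 2 H
  1 × N (aromatic): no H
  1 × N: no H
  Total hydrogens = 7.
Molecular formula: C7H7N3O4

C7H7N3O4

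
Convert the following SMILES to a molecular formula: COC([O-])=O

Heavy atoms from the SMILES: 2 C, 3 O.
Implicit hydrogens by atom environment:
  2 × O: no H
  1 × C: 3 H
  1 × C: no H
  1 × O (charge -1): no H
  Total hydrogens = 3.
Net charge -1.
Molecular formula: C2H3O3-

C2H3O3-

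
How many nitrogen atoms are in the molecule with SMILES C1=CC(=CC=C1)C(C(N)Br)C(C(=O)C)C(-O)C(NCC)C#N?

3

The symbol for nitrogen appears 3 times in the SMILES.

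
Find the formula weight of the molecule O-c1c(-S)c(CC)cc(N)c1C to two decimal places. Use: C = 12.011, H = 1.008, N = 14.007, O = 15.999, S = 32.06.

Molecular formula: C9H13NOS.
M = 9×12.011 + 13×1.008 + 1×14.007 + 1×15.999 + 1×32.06 = 183.27 g/mol.

183.27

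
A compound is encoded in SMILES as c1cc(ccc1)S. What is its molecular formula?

C6H6S

Heavy atoms from the SMILES: 6 C, 1 S.
Implicit hydrogens by atom environment:
  5 × C (aromatic): 1 H each → 5
  1 × C (aromatic): no H
  1 × S: 1 H
  Total hydrogens = 6.
Molecular formula: C6H6S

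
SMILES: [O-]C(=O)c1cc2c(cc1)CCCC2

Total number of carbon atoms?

11

The symbol for carbon appears 11 times in the SMILES. Lowercase c denotes aromatic carbon and counts toward C.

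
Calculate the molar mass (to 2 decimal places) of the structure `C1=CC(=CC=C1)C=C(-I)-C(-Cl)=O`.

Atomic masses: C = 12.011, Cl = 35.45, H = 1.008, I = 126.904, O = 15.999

Molecular formula: C9H6ClIO.
M = 9×12.011 + 1×35.45 + 6×1.008 + 1×126.904 + 1×15.999 = 292.50 g/mol.

292.50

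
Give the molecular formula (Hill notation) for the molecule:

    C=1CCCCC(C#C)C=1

Heavy atoms from the SMILES: 9 C.
Implicit hydrogens by atom environment:
  4 × C: 2 H each → 8
  4 × C: 1 H each → 4
  1 × C: no H
  Total hydrogens = 12.
Molecular formula: C9H12

C9H12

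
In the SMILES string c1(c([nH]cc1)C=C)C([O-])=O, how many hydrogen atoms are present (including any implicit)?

6

Hydrogens are implicit in SMILES; fill each atom to its normal valence:
  2 × C (aromatic): 1 H each → 2
  2 × C (aromatic): no H
  1 × C: 2 H
  1 × C: 1 H
  1 × C: no H
  1 × N (aromatic): 1 H
  1 × O: no H
  1 × O (charge -1): no H
  Total hydrogens = 6.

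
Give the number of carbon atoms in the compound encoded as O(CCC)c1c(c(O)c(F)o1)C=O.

8

The symbol for carbon appears 8 times in the SMILES. Lowercase c denotes aromatic carbon and counts toward C.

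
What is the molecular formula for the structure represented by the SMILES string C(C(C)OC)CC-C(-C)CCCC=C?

Heavy atoms from the SMILES: 13 C, 1 O.
Implicit hydrogens by atom environment:
  7 × C: 2 H each → 14
  3 × C: 3 H each → 9
  3 × C: 1 H each → 3
  1 × O: no H
  Total hydrogens = 26.
Molecular formula: C13H26O

C13H26O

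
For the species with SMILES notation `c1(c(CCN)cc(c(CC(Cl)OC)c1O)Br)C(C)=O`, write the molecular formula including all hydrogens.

Heavy atoms from the SMILES: 1 Br, 13 C, 1 Cl, 1 N, 3 O.
Implicit hydrogens by atom environment:
  5 × C (aromatic): no H
  3 × C: 2 H each → 6
  2 × C: 3 H each → 6
  2 × O: no H
  1 × Br: no H
  1 × C (aromatic): 1 H
  1 × C: 1 H
  1 × C: no H
  1 × Cl: no H
  1 × N: 2 H
  1 × O: 1 H
  Total hydrogens = 17.
Molecular formula: C13H17BrClNO3

C13H17BrClNO3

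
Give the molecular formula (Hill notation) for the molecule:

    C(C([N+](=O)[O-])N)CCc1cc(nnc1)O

Heavy atoms from the SMILES: 8 C, 4 N, 3 O.
Implicit hydrogens by atom environment:
  3 × C: 2 H each → 6
  2 × C (aromatic): 1 H each → 2
  2 × C (aromatic): no H
  2 × N (aromatic): no H
  1 × C: 1 H
  1 × N: 2 H
  1 × N (charge +1): no H
  1 × O: 1 H
  1 × O: no H
  1 × O (charge -1): no H
  Total hydrogens = 12.
Molecular formula: C8H12N4O3

C8H12N4O3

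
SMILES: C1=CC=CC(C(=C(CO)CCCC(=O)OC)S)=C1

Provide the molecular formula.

Heavy atoms from the SMILES: 14 C, 3 O, 1 S.
Implicit hydrogens by atom environment:
  5 × C (aromatic): 1 H each → 5
  4 × C: 2 H each → 8
  3 × C: no H
  2 × O: no H
  1 × C: 3 H
  1 × C (aromatic): no H
  1 × O: 1 H
  1 × S: 1 H
  Total hydrogens = 18.
Molecular formula: C14H18O3S

C14H18O3S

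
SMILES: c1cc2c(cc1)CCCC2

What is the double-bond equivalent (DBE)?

Molecular formula from the SMILES: C10H12.
DoU = (2C + 2 + N − H − X)/2 = (2·10 + 2 + 0 − 12 − 0)/2 = 10/2 = 5.
(Structurally: 2 ring(s) + 3 π bond(s) = 5.)

5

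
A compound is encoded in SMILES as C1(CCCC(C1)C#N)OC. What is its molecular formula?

C8H13NO

Heavy atoms from the SMILES: 8 C, 1 N, 1 O.
Implicit hydrogens by atom environment:
  4 × C: 2 H each → 8
  2 × C: 1 H each → 2
  1 × C: 3 H
  1 × C: no H
  1 × N: no H
  1 × O: no H
  Total hydrogens = 13.
Molecular formula: C8H13NO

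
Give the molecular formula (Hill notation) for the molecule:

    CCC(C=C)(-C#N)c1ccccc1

C12H13N

Heavy atoms from the SMILES: 12 C, 1 N.
Implicit hydrogens by atom environment:
  5 × C (aromatic): 1 H each → 5
  2 × C: 2 H each → 4
  2 × C: no H
  1 × C: 3 H
  1 × C: 1 H
  1 × C (aromatic): no H
  1 × N: no H
  Total hydrogens = 13.
Molecular formula: C12H13N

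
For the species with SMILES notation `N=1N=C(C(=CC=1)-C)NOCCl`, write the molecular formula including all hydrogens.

C6H8ClN3O

Heavy atoms from the SMILES: 6 C, 1 Cl, 3 N, 1 O.
Implicit hydrogens by atom environment:
  2 × C (aromatic): 1 H each → 2
  2 × C (aromatic): no H
  2 × N (aromatic): no H
  1 × C: 3 H
  1 × C: 2 H
  1 × Cl: no H
  1 × N: 1 H
  1 × O: no H
  Total hydrogens = 8.
Molecular formula: C6H8ClN3O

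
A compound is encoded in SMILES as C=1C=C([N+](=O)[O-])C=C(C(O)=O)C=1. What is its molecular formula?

C7H5NO4

Heavy atoms from the SMILES: 7 C, 1 N, 4 O.
Implicit hydrogens by atom environment:
  4 × C (aromatic): 1 H each → 4
  2 × C (aromatic): no H
  2 × O: no H
  1 × C: no H
  1 × N (charge +1): no H
  1 × O: 1 H
  1 × O (charge -1): no H
  Total hydrogens = 5.
Molecular formula: C7H5NO4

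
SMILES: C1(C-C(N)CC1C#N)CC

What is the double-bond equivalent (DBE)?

Molecular formula from the SMILES: C8H14N2.
DoU = (2C + 2 + N − H − X)/2 = (2·8 + 2 + 2 − 14 − 0)/2 = 6/2 = 3.
(Structurally: 1 ring(s) + 2 π bond(s) = 3.)

3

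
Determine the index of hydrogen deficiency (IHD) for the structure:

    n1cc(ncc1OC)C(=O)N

5

Molecular formula from the SMILES: C6H7N3O2.
DoU = (2C + 2 + N − H − X)/2 = (2·6 + 2 + 3 − 7 − 0)/2 = 10/2 = 5.
(Structurally: 1 ring(s) + 4 π bond(s) = 5.)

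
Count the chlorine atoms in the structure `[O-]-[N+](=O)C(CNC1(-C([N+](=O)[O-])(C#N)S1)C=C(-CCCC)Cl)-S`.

1

The symbol for chlorine appears 1 time in the SMILES.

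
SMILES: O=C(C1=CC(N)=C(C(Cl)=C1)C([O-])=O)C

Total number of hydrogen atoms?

Hydrogens are implicit in SMILES; fill each atom to its normal valence:
  4 × C (aromatic): no H
  2 × C (aromatic): 1 H each → 2
  2 × C: no H
  2 × O: no H
  1 × C: 3 H
  1 × Cl: no H
  1 × N: 2 H
  1 × O (charge -1): no H
  Total hydrogens = 7.

7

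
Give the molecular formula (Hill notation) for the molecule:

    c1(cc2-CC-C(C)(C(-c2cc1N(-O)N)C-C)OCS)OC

C15H24N2O3S

Heavy atoms from the SMILES: 15 C, 2 N, 3 O, 1 S.
Implicit hydrogens by atom environment:
  4 × C: 2 H each → 8
  4 × C (aromatic): no H
  3 × C: 3 H each → 9
  2 × C (aromatic): 1 H each → 2
  2 × O: no H
  1 × C: 1 H
  1 × C: no H
  1 × N: 2 H
  1 × N: no H
  1 × O: 1 H
  1 × S: 1 H
  Total hydrogens = 24.
Molecular formula: C15H24N2O3S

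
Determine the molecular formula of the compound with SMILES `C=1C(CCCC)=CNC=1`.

C8H13N

Heavy atoms from the SMILES: 8 C, 1 N.
Implicit hydrogens by atom environment:
  3 × C: 2 H each → 6
  3 × C (aromatic): 1 H each → 3
  1 × C: 3 H
  1 × C (aromatic): no H
  1 × N (aromatic): 1 H
  Total hydrogens = 13.
Molecular formula: C8H13N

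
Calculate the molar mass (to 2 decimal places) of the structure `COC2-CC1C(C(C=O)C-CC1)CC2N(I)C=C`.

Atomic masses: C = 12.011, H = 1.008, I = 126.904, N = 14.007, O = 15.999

Molecular formula: C14H22INO2.
M = 14×12.011 + 22×1.008 + 1×126.904 + 1×14.007 + 2×15.999 = 363.24 g/mol.

363.24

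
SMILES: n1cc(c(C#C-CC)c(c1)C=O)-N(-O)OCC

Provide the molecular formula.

Heavy atoms from the SMILES: 12 C, 2 N, 3 O.
Implicit hydrogens by atom environment:
  3 × C (aromatic): no H
  2 × C: 3 H each → 6
  2 × C: 2 H each → 4
  2 × C (aromatic): 1 H each → 2
  2 × C: no H
  2 × O: no H
  1 × C: 1 H
  1 × N (aromatic): no H
  1 × N: no H
  1 × O: 1 H
  Total hydrogens = 14.
Molecular formula: C12H14N2O3

C12H14N2O3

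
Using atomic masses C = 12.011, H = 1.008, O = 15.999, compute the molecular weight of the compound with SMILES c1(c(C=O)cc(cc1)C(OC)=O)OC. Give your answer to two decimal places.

Molecular formula: C10H10O4.
M = 10×12.011 + 10×1.008 + 4×15.999 = 194.19 g/mol.

194.19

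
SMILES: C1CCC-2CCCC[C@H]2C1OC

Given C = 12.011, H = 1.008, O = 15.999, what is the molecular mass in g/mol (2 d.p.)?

168.28

Molecular formula: C11H20O.
M = 11×12.011 + 20×1.008 + 1×15.999 = 168.28 g/mol.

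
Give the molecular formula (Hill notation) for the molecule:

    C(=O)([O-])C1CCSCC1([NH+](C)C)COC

Heavy atoms from the SMILES: 10 C, 1 N, 3 O, 1 S.
Implicit hydrogens by atom environment:
  4 × C: 2 H each → 8
  3 × C: 3 H each → 9
  2 × C: no H
  2 × O: no H
  1 × C: 1 H
  1 × N (charge +1): 1 H
  1 × O (charge -1): no H
  1 × S: no H
  Total hydrogens = 19.
Molecular formula: C10H19NO3S

C10H19NO3S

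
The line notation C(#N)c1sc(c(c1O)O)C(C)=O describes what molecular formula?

C7H5NO3S

Heavy atoms from the SMILES: 7 C, 1 N, 3 O, 1 S.
Implicit hydrogens by atom environment:
  4 × C (aromatic): no H
  2 × C: no H
  2 × O: 1 H each → 2
  1 × C: 3 H
  1 × N: no H
  1 × O: no H
  1 × S (aromatic): no H
  Total hydrogens = 5.
Molecular formula: C7H5NO3S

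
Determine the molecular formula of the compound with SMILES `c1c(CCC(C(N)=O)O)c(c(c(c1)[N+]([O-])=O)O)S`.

C10H12N2O5S

Heavy atoms from the SMILES: 10 C, 2 N, 5 O, 1 S.
Implicit hydrogens by atom environment:
  4 × C (aromatic): no H
  2 × C: 2 H each → 4
  2 × C (aromatic): 1 H each → 2
  2 × O: 1 H each → 2
  2 × O: no H
  1 × C: 1 H
  1 × C: no H
  1 × N: 2 H
  1 × N (charge +1): no H
  1 × O (charge -1): no H
  1 × S: 1 H
  Total hydrogens = 12.
Molecular formula: C10H12N2O5S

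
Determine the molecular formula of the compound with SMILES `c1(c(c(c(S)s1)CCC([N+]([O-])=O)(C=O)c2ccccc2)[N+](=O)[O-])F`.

Heavy atoms from the SMILES: 14 C, 1 F, 2 N, 5 O, 2 S.
Implicit hydrogens by atom environment:
  5 × C (aromatic): 1 H each → 5
  5 × C (aromatic): no H
  3 × O: no H
  2 × C: 2 H each → 4
  2 × N (charge +1): no H
  2 × O (charge -1): no H
  1 × C: 1 H
  1 × C: no H
  1 × F: no H
  1 × S: 1 H
  1 × S (aromatic): no H
  Total hydrogens = 11.
Molecular formula: C14H11FN2O5S2

C14H11FN2O5S2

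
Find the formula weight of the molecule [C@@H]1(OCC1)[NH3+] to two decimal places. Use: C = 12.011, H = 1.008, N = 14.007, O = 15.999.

Molecular formula: C3H8NO+.
M = 3×12.011 + 8×1.008 + 1×14.007 + 1×15.999 = 74.10 g/mol.

74.10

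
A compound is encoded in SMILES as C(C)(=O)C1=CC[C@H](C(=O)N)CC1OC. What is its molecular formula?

C10H15NO3

Heavy atoms from the SMILES: 10 C, 1 N, 3 O.
Implicit hydrogens by atom environment:
  3 × C: 1 H each → 3
  3 × C: no H
  3 × O: no H
  2 × C: 3 H each → 6
  2 × C: 2 H each → 4
  1 × N: 2 H
  Total hydrogens = 15.
Molecular formula: C10H15NO3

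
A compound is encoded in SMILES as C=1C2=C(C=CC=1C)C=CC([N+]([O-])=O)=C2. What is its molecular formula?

Heavy atoms from the SMILES: 11 C, 1 N, 2 O.
Implicit hydrogens by atom environment:
  6 × C (aromatic): 1 H each → 6
  4 × C (aromatic): no H
  1 × C: 3 H
  1 × N (charge +1): no H
  1 × O: no H
  1 × O (charge -1): no H
  Total hydrogens = 9.
Molecular formula: C11H9NO2

C11H9NO2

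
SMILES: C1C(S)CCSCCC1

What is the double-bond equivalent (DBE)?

1

Molecular formula from the SMILES: C7H14S2.
DoU = (2C + 2 + N − H − X)/2 = (2·7 + 2 + 0 − 14 − 0)/2 = 2/2 = 1.
(Structurally: 1 ring(s) + 0 π bond(s) = 1.)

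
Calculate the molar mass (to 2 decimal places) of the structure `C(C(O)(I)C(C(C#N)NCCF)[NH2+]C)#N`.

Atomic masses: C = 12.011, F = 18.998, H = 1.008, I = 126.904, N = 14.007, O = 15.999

327.12

Molecular formula: C8H13FIN4O+.
M = 8×12.011 + 1×18.998 + 13×1.008 + 1×126.904 + 4×14.007 + 1×15.999 = 327.12 g/mol.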